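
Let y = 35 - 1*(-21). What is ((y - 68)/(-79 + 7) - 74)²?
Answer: 196249/36 ≈ 5451.4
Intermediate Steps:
y = 56 (y = 35 + 21 = 56)
((y - 68)/(-79 + 7) - 74)² = ((56 - 68)/(-79 + 7) - 74)² = (-12/(-72) - 74)² = (-12*(-1/72) - 74)² = (⅙ - 74)² = (-443/6)² = 196249/36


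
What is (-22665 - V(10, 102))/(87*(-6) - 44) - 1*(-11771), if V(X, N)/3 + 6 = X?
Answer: 6685063/566 ≈ 11811.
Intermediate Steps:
V(X, N) = -18 + 3*X
(-22665 - V(10, 102))/(87*(-6) - 44) - 1*(-11771) = (-22665 - (-18 + 3*10))/(87*(-6) - 44) - 1*(-11771) = (-22665 - (-18 + 30))/(-522 - 44) + 11771 = (-22665 - 1*12)/(-566) + 11771 = (-22665 - 12)*(-1/566) + 11771 = -22677*(-1/566) + 11771 = 22677/566 + 11771 = 6685063/566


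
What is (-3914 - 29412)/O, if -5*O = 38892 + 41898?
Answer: 16663/8079 ≈ 2.0625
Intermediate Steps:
O = -16158 (O = -(38892 + 41898)/5 = -⅕*80790 = -16158)
(-3914 - 29412)/O = (-3914 - 29412)/(-16158) = -33326*(-1/16158) = 16663/8079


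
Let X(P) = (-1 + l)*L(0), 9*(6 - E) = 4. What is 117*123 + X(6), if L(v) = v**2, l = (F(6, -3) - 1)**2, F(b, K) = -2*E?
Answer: 14391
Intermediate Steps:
E = 50/9 (E = 6 - 1/9*4 = 6 - 4/9 = 50/9 ≈ 5.5556)
F(b, K) = -100/9 (F(b, K) = -2*50/9 = -100/9)
l = 11881/81 (l = (-100/9 - 1)**2 = (-109/9)**2 = 11881/81 ≈ 146.68)
X(P) = 0 (X(P) = (-1 + 11881/81)*0**2 = (11800/81)*0 = 0)
117*123 + X(6) = 117*123 + 0 = 14391 + 0 = 14391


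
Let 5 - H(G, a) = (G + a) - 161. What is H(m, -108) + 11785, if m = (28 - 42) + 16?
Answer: 12057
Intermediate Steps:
m = 2 (m = -14 + 16 = 2)
H(G, a) = 166 - G - a (H(G, a) = 5 - ((G + a) - 161) = 5 - (-161 + G + a) = 5 + (161 - G - a) = 166 - G - a)
H(m, -108) + 11785 = (166 - 1*2 - 1*(-108)) + 11785 = (166 - 2 + 108) + 11785 = 272 + 11785 = 12057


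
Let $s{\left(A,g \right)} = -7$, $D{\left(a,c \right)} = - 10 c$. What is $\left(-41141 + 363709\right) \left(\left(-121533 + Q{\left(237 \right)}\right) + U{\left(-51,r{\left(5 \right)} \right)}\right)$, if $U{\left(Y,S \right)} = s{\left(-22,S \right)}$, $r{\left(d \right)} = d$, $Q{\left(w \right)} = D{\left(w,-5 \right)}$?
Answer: $-39188786320$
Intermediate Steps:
$Q{\left(w \right)} = 50$ ($Q{\left(w \right)} = \left(-10\right) \left(-5\right) = 50$)
$U{\left(Y,S \right)} = -7$
$\left(-41141 + 363709\right) \left(\left(-121533 + Q{\left(237 \right)}\right) + U{\left(-51,r{\left(5 \right)} \right)}\right) = \left(-41141 + 363709\right) \left(\left(-121533 + 50\right) - 7\right) = 322568 \left(-121483 - 7\right) = 322568 \left(-121490\right) = -39188786320$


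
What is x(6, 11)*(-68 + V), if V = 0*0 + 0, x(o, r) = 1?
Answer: -68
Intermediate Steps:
V = 0 (V = 0 + 0 = 0)
x(6, 11)*(-68 + V) = 1*(-68 + 0) = 1*(-68) = -68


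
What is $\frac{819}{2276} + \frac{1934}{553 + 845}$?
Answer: $\frac{2773373}{1590924} \approx 1.7432$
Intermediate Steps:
$\frac{819}{2276} + \frac{1934}{553 + 845} = 819 \cdot \frac{1}{2276} + \frac{1934}{1398} = \frac{819}{2276} + 1934 \cdot \frac{1}{1398} = \frac{819}{2276} + \frac{967}{699} = \frac{2773373}{1590924}$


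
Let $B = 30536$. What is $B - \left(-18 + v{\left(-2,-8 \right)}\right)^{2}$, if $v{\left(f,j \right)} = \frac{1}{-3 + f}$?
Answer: $\frac{755119}{25} \approx 30205.0$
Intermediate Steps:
$B - \left(-18 + v{\left(-2,-8 \right)}\right)^{2} = 30536 - \left(-18 + \frac{1}{-3 - 2}\right)^{2} = 30536 - \left(-18 + \frac{1}{-5}\right)^{2} = 30536 - \left(-18 - \frac{1}{5}\right)^{2} = 30536 - \left(- \frac{91}{5}\right)^{2} = 30536 - \frac{8281}{25} = \frac{755119}{25}$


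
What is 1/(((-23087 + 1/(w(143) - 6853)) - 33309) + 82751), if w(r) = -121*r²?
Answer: 2481182/65391551609 ≈ 3.7943e-5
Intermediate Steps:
1/(((-23087 + 1/(w(143) - 6853)) - 33309) + 82751) = 1/(((-23087 + 1/(-121*143² - 6853)) - 33309) + 82751) = 1/(((-23087 + 1/(-121*20449 - 6853)) - 33309) + 82751) = 1/(((-23087 + 1/(-2474329 - 6853)) - 33309) + 82751) = 1/(((-23087 + 1/(-2481182)) - 33309) + 82751) = 1/(((-23087 - 1/2481182) - 33309) + 82751) = 1/((-57283048835/2481182 - 33309) + 82751) = 1/(-139928740073/2481182 + 82751) = 1/(65391551609/2481182) = 2481182/65391551609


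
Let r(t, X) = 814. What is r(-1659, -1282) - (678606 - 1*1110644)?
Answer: 432852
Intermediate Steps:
r(-1659, -1282) - (678606 - 1*1110644) = 814 - (678606 - 1*1110644) = 814 - (678606 - 1110644) = 814 - 1*(-432038) = 814 + 432038 = 432852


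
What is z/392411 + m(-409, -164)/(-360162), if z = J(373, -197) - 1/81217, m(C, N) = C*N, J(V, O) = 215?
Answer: -89942311168/484366736403 ≈ -0.18569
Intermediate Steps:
z = 17461654/81217 (z = 215 - 1/81217 = 17461654/81217 ≈ 215.00)
z/392411 + m(-409, -164)/(-360162) = (17461654/81217)/392411 - 409*(-164)/(-360162) = (17461654/81217)*(1/392411) + 67076*(-1/360162) = 425894/777327907 - 33538/180081 = -89942311168/484366736403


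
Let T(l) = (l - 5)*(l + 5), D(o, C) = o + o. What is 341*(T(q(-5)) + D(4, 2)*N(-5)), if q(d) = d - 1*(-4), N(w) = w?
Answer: -21824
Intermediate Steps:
D(o, C) = 2*o
q(d) = 4 + d (q(d) = d + 4 = 4 + d)
T(l) = (-5 + l)*(5 + l)
341*(T(q(-5)) + D(4, 2)*N(-5)) = 341*((-25 + (4 - 5)²) + (2*4)*(-5)) = 341*((-25 + (-1)²) + 8*(-5)) = 341*((-25 + 1) - 40) = 341*(-24 - 40) = 341*(-64) = -21824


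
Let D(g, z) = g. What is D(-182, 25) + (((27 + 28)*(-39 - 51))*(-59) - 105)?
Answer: 291763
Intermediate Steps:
D(-182, 25) + (((27 + 28)*(-39 - 51))*(-59) - 105) = -182 + (((27 + 28)*(-39 - 51))*(-59) - 105) = -182 + ((55*(-90))*(-59) - 105) = -182 + (-4950*(-59) - 105) = -182 + (292050 - 105) = -182 + 291945 = 291763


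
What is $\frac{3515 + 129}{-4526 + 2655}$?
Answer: $- \frac{3644}{1871} \approx -1.9476$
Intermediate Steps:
$\frac{3515 + 129}{-4526 + 2655} = \frac{3644}{-1871} = 3644 \left(- \frac{1}{1871}\right) = - \frac{3644}{1871}$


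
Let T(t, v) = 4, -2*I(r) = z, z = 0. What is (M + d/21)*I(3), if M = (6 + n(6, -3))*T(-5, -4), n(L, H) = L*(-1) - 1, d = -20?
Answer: 0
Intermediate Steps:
I(r) = 0 (I(r) = -1/2*0 = 0)
n(L, H) = -1 - L (n(L, H) = -L - 1 = -1 - L)
M = -4 (M = (6 + (-1 - 1*6))*4 = (6 + (-1 - 6))*4 = (6 - 7)*4 = -1*4 = -4)
(M + d/21)*I(3) = (-4 - 20/21)*0 = -104/21*0 = 0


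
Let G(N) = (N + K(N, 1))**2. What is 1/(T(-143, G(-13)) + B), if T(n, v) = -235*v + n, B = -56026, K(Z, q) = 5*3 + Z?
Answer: -1/84604 ≈ -1.1820e-5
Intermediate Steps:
K(Z, q) = 15 + Z
G(N) = (15 + 2*N)**2 (G(N) = (N + (15 + N))**2 = (15 + 2*N)**2)
T(n, v) = n - 235*v
1/(T(-143, G(-13)) + B) = 1/((-143 - 235*(15 + 2*(-13))**2) - 56026) = 1/((-143 - 235*(15 - 26)**2) - 56026) = 1/((-143 - 235*(-11)**2) - 56026) = 1/((-143 - 235*121) - 56026) = 1/((-143 - 28435) - 56026) = 1/(-28578 - 56026) = 1/(-84604) = -1/84604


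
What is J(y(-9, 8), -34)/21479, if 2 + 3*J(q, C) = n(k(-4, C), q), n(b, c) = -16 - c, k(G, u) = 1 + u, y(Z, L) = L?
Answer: -26/64437 ≈ -0.00040350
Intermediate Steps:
J(q, C) = -6 - q/3 (J(q, C) = -⅔ + (-16 - q)/3 = -⅔ + (-16/3 - q/3) = -6 - q/3)
J(y(-9, 8), -34)/21479 = (-6 - ⅓*8)/21479 = (-6 - 8/3)*(1/21479) = -26/3*1/21479 = -26/64437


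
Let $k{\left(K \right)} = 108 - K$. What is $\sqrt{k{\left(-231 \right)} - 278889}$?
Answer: $15 i \sqrt{1238} \approx 527.78 i$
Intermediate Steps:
$\sqrt{k{\left(-231 \right)} - 278889} = \sqrt{\left(108 - -231\right) - 278889} = \sqrt{\left(108 + 231\right) - 278889} = \sqrt{339 - 278889} = \sqrt{-278550} = 15 i \sqrt{1238}$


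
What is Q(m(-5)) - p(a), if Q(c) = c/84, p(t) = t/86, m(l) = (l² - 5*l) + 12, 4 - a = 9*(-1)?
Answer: 530/903 ≈ 0.58693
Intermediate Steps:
a = 13 (a = 4 - 9*(-1) = 4 - 1*(-9) = 4 + 9 = 13)
m(l) = 12 + l² - 5*l
p(t) = t/86 (p(t) = t*(1/86) = t/86)
Q(c) = c/84 (Q(c) = c*(1/84) = c/84)
Q(m(-5)) - p(a) = (12 + (-5)² - 5*(-5))/84 - 13/86 = (12 + 25 + 25)/84 - 1*13/86 = (1/84)*62 - 13/86 = 31/42 - 13/86 = 530/903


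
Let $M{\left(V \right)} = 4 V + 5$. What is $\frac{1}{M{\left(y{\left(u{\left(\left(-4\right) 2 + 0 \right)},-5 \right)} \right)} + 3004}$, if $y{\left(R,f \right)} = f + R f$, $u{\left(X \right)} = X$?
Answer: $\frac{1}{3149} \approx 0.00031756$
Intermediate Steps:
$M{\left(V \right)} = 5 + 4 V$
$\frac{1}{M{\left(y{\left(u{\left(\left(-4\right) 2 + 0 \right)},-5 \right)} \right)} + 3004} = \frac{1}{\left(5 + 4 \left(- 5 \left(1 + \left(\left(-4\right) 2 + 0\right)\right)\right)\right) + 3004} = \frac{1}{\left(5 + 4 \left(- 5 \left(1 + \left(-8 + 0\right)\right)\right)\right) + 3004} = \frac{1}{\left(5 + 4 \left(- 5 \left(1 - 8\right)\right)\right) + 3004} = \frac{1}{\left(5 + 4 \left(\left(-5\right) \left(-7\right)\right)\right) + 3004} = \frac{1}{\left(5 + 4 \cdot 35\right) + 3004} = \frac{1}{\left(5 + 140\right) + 3004} = \frac{1}{145 + 3004} = \frac{1}{3149}$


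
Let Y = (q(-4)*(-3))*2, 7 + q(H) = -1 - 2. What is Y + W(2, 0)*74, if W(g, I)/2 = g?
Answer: 356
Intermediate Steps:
W(g, I) = 2*g
q(H) = -10 (q(H) = -7 + (-1 - 2) = -7 - 3 = -10)
Y = 60 (Y = -10*(-3)*2 = 30*2 = 60)
Y + W(2, 0)*74 = 60 + (2*2)*74 = 60 + 4*74 = 60 + 296 = 356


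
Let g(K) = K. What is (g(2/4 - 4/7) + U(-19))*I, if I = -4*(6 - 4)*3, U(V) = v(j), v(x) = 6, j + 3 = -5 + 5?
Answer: -996/7 ≈ -142.29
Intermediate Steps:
j = -3 (j = -3 + (-5 + 5) = -3 + 0 = -3)
U(V) = 6
I = -24 (I = -4*2*3 = -8*3 = -24)
(g(2/4 - 4/7) + U(-19))*I = ((2/4 - 4/7) + 6)*(-24) = ((2*(¼) - 4*⅐) + 6)*(-24) = ((½ - 4/7) + 6)*(-24) = (-1/14 + 6)*(-24) = (83/14)*(-24) = -996/7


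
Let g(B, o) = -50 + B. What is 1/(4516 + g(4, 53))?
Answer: 1/4470 ≈ 0.00022371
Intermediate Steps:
1/(4516 + g(4, 53)) = 1/(4516 + (-50 + 4)) = 1/(4516 - 46) = 1/4470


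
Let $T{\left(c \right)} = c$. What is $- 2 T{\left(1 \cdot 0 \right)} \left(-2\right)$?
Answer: $0$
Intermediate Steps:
$- 2 T{\left(1 \cdot 0 \right)} \left(-2\right) = - 2 \cdot 1 \cdot 0 \left(-2\right) = \left(-2\right) 0 \left(-2\right) = 0 \left(-2\right) = 0$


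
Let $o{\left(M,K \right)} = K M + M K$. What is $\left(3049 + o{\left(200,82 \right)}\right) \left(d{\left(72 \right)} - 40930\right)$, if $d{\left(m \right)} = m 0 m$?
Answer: $-1467299570$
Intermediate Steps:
$d{\left(m \right)} = 0$ ($d{\left(m \right)} = 0 m = 0$)
$o{\left(M,K \right)} = 2 K M$ ($o{\left(M,K \right)} = K M + K M = 2 K M$)
$\left(3049 + o{\left(200,82 \right)}\right) \left(d{\left(72 \right)} - 40930\right) = \left(3049 + 2 \cdot 82 \cdot 200\right) \left(0 - 40930\right) = \left(3049 + 32800\right) \left(-40930\right) = 35849 \left(-40930\right) = -1467299570$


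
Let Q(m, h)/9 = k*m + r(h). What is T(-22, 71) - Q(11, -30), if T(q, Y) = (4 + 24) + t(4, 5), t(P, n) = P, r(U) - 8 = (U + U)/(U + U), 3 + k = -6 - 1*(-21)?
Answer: -1237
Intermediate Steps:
k = 12 (k = -3 + (-6 - 1*(-21)) = -3 + (-6 + 21) = -3 + 15 = 12)
r(U) = 9 (r(U) = 8 + (U + U)/(U + U) = 8 + (2*U)/((2*U)) = 8 + (2*U)*(1/(2*U)) = 8 + 1 = 9)
T(q, Y) = 32 (T(q, Y) = (4 + 24) + 4 = 28 + 4 = 32)
Q(m, h) = 81 + 108*m (Q(m, h) = 9*(12*m + 9) = 9*(9 + 12*m) = 81 + 108*m)
T(-22, 71) - Q(11, -30) = 32 - (81 + 108*11) = 32 - (81 + 1188) = 32 - 1*1269 = 32 - 1269 = -1237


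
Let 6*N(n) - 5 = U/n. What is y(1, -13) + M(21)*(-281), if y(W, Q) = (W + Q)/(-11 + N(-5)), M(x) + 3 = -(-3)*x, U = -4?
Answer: -5074500/301 ≈ -16859.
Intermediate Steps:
N(n) = ⅚ - 2/(3*n) (N(n) = ⅚ + (-4/n)/6 = ⅚ - 2/(3*n))
M(x) = -3 + 3*x (M(x) = -3 - (-3)*x = -3 + 3*x)
y(W, Q) = -30*Q/301 - 30*W/301 (y(W, Q) = (W + Q)/(-11 + (⅙)*(-4 + 5*(-5))/(-5)) = (Q + W)/(-11 + (⅙)*(-⅕)*(-4 - 25)) = (Q + W)/(-11 + (⅙)*(-⅕)*(-29)) = (Q + W)/(-11 + 29/30) = (Q + W)/(-301/30) = (Q + W)*(-30/301) = -30*Q/301 - 30*W/301)
y(1, -13) + M(21)*(-281) = (-30/301*(-13) - 30/301*1) + (-3 + 3*21)*(-281) = (390/301 - 30/301) + (-3 + 63)*(-281) = 360/301 + 60*(-281) = 360/301 - 16860 = -5074500/301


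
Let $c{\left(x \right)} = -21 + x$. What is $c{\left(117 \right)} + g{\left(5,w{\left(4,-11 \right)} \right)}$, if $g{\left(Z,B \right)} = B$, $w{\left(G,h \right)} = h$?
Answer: $85$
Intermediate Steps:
$c{\left(117 \right)} + g{\left(5,w{\left(4,-11 \right)} \right)} = \left(-21 + 117\right) - 11 = 96 - 11 = 85$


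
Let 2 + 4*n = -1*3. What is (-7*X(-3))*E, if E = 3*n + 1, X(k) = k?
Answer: -231/4 ≈ -57.750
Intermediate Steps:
n = -5/4 (n = -½ + (-1*3)/4 = -½ + (¼)*(-3) = -½ - ¾ = -5/4 ≈ -1.2500)
E = -11/4 (E = 3*(-5/4) + 1 = -15/4 + 1 = -11/4 ≈ -2.7500)
(-7*X(-3))*E = -7*(-3)*(-11/4) = 21*(-11/4) = -231/4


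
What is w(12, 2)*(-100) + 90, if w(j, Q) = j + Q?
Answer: -1310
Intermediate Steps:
w(j, Q) = Q + j
w(12, 2)*(-100) + 90 = (2 + 12)*(-100) + 90 = 14*(-100) + 90 = -1400 + 90 = -1310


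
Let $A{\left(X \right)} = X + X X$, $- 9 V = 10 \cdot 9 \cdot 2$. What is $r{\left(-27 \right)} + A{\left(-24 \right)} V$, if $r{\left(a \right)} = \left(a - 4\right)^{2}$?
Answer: $-10079$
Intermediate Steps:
$V = -20$ ($V = - \frac{10 \cdot 9 \cdot 2}{9} = - \frac{90 \cdot 2}{9} = \left(- \frac{1}{9}\right) 180 = -20$)
$A{\left(X \right)} = X + X^{2}$
$r{\left(a \right)} = \left(-4 + a\right)^{2}$
$r{\left(-27 \right)} + A{\left(-24 \right)} V = \left(-4 - 27\right)^{2} + - 24 \left(1 - 24\right) \left(-20\right) = \left(-31\right)^{2} + \left(-24\right) \left(-23\right) \left(-20\right) = 961 + 552 \left(-20\right) = 961 - 11040 = -10079$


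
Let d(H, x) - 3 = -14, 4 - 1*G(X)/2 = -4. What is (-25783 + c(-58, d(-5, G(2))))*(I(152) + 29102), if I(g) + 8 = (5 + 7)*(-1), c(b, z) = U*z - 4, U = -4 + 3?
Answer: -749617632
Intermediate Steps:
G(X) = 16 (G(X) = 8 - 2*(-4) = 8 + 8 = 16)
U = -1
d(H, x) = -11 (d(H, x) = 3 - 14 = -11)
c(b, z) = -4 - z (c(b, z) = -z - 4 = -4 - z)
I(g) = -20 (I(g) = -8 + (5 + 7)*(-1) = -8 + 12*(-1) = -8 - 12 = -20)
(-25783 + c(-58, d(-5, G(2))))*(I(152) + 29102) = (-25783 + (-4 - 1*(-11)))*(-20 + 29102) = (-25783 + (-4 + 11))*29082 = (-25783 + 7)*29082 = -25776*29082 = -749617632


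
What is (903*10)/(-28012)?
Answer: -4515/14006 ≈ -0.32236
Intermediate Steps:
(903*10)/(-28012) = 9030*(-1/28012) = -4515/14006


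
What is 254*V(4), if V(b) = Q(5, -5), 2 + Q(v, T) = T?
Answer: -1778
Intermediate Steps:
Q(v, T) = -2 + T
V(b) = -7 (V(b) = -2 - 5 = -7)
254*V(4) = 254*(-7) = -1778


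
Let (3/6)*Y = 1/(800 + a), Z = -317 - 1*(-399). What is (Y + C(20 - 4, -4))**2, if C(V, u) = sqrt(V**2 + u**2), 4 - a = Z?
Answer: 35447313/130321 + 8*sqrt(17)/361 ≈ 272.09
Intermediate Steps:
Z = 82 (Z = -317 + 399 = 82)
a = -78 (a = 4 - 1*82 = 4 - 82 = -78)
Y = 1/361 (Y = 2/(800 - 78) = 2/722 = 2*(1/722) = 1/361 ≈ 0.0027701)
(Y + C(20 - 4, -4))**2 = (1/361 + sqrt((20 - 4)**2 + (-4)**2))**2 = (1/361 + sqrt(16**2 + 16))**2 = (1/361 + sqrt(256 + 16))**2 = (1/361 + sqrt(272))**2 = (1/361 + 4*sqrt(17))**2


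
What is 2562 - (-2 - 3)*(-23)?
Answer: 2447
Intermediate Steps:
2562 - (-2 - 3)*(-23) = 2562 - (-5)*(-23) = 2562 - 1*115 = 2562 - 115 = 2447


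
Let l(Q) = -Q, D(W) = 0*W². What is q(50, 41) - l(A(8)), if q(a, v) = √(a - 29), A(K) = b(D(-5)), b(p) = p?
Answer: √21 ≈ 4.5826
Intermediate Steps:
D(W) = 0
A(K) = 0
q(a, v) = √(-29 + a)
q(50, 41) - l(A(8)) = √(-29 + 50) - (-1)*0 = √21 - 1*0 = √21 + 0 = √21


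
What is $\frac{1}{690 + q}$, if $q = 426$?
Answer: $\frac{1}{1116} \approx 0.00089606$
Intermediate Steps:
$\frac{1}{690 + q} = \frac{1}{690 + 426} = \frac{1}{1116}$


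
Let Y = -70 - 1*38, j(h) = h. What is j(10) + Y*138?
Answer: -14894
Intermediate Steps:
Y = -108 (Y = -70 - 38 = -108)
j(10) + Y*138 = 10 - 108*138 = 10 - 14904 = -14894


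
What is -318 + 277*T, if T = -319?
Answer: -88681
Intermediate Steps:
-318 + 277*T = -318 + 277*(-319) = -318 - 88363 = -88681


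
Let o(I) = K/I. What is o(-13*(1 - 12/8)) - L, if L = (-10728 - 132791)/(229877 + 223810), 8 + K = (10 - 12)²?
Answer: -135673/453687 ≈ -0.29905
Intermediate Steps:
K = -4 (K = -8 + (10 - 12)² = -8 + (-2)² = -8 + 4 = -4)
o(I) = -4/I
L = -143519/453687 ≈ -0.31634
o(-13*(1 - 12/8)) - L = -4*(-1/(13*(1 - 12/8))) - 1*(-143519/453687) = -4*(-1/(13*(1 - 12*⅛))) + 143519/453687 = -4*(-1/(13*(1 - 3/2))) + 143519/453687 = -4/((-13*(-½))) + 143519/453687 = -4/13/2 + 143519/453687 = -4*2/13 + 143519/453687 = -8/13 + 143519/453687 = -135673/453687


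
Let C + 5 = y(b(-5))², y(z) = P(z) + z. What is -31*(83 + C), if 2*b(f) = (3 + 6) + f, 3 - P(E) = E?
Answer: -2697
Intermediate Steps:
P(E) = 3 - E
b(f) = 9/2 + f/2 (b(f) = ((3 + 6) + f)/2 = (9 + f)/2 = 9/2 + f/2)
y(z) = 3 (y(z) = (3 - z) + z = 3)
C = 4 (C = -5 + 3² = -5 + 9 = 4)
-31*(83 + C) = -31*(83 + 4) = -31*87 = -2697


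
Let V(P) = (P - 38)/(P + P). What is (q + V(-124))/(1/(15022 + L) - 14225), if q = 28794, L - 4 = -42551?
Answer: -98279030925/48551347624 ≈ -2.0242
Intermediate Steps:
L = -42547 (L = 4 - 42551 = -42547)
V(P) = (-38 + P)/(2*P) (V(P) = (-38 + P)/((2*P)) = (-38 + P)*(1/(2*P)) = (-38 + P)/(2*P))
(q + V(-124))/(1/(15022 + L) - 14225) = (28794 + (½)*(-38 - 124)/(-124))/(1/(15022 - 42547) - 14225) = (28794 + (½)*(-1/124)*(-162))/(1/(-27525) - 14225) = (28794 + 81/124)/(-1/27525 - 14225) = 3570537/(124*(-391543126/27525)) = (3570537/124)*(-27525/391543126) = -98279030925/48551347624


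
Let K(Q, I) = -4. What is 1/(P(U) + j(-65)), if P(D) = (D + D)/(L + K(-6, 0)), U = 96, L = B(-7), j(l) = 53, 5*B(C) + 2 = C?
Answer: 29/577 ≈ 0.050260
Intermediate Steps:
B(C) = -2/5 + C/5
L = -9/5 (L = -2/5 + (1/5)*(-7) = -2/5 - 7/5 = -9/5 ≈ -1.8000)
P(D) = -10*D/29 (P(D) = (D + D)/(-9/5 - 4) = (2*D)/(-29/5) = (2*D)*(-5/29) = -10*D/29)
1/(P(U) + j(-65)) = 1/(-10/29*96 + 53) = 1/(-960/29 + 53) = 1/(577/29) = 29/577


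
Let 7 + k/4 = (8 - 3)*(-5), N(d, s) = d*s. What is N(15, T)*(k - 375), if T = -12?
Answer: 90540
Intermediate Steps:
k = -128 (k = -28 + 4*((8 - 3)*(-5)) = -28 + 4*(5*(-5)) = -28 + 4*(-25) = -28 - 100 = -128)
N(15, T)*(k - 375) = (15*(-12))*(-128 - 375) = -180*(-503) = 90540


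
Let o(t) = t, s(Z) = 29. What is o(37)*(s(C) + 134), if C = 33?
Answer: 6031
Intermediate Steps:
o(37)*(s(C) + 134) = 37*(29 + 134) = 37*163 = 6031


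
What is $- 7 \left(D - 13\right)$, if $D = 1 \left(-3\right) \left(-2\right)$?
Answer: $49$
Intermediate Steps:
$D = 6$ ($D = \left(-3\right) \left(-2\right) = 6$)
$- 7 \left(D - 13\right) = - 7 \left(6 - 13\right) = \left(-7\right) \left(-7\right) = 49$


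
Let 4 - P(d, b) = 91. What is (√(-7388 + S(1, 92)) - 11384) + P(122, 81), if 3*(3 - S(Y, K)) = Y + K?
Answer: -11471 + 6*I*√206 ≈ -11471.0 + 86.116*I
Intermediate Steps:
P(d, b) = -87 (P(d, b) = 4 - 1*91 = 4 - 91 = -87)
S(Y, K) = 3 - K/3 - Y/3 (S(Y, K) = 3 - (Y + K)/3 = 3 - (K + Y)/3 = 3 + (-K/3 - Y/3) = 3 - K/3 - Y/3)
(√(-7388 + S(1, 92)) - 11384) + P(122, 81) = (√(-7388 + (3 - ⅓*92 - ⅓*1)) - 11384) - 87 = (√(-7388 + (3 - 92/3 - ⅓)) - 11384) - 87 = (√(-7388 - 28) - 11384) - 87 = (√(-7416) - 11384) - 87 = (6*I*√206 - 11384) - 87 = (-11384 + 6*I*√206) - 87 = -11471 + 6*I*√206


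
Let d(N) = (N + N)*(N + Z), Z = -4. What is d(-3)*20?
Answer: 840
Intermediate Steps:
d(N) = 2*N*(-4 + N) (d(N) = (N + N)*(N - 4) = (2*N)*(-4 + N) = 2*N*(-4 + N))
d(-3)*20 = (2*(-3)*(-4 - 3))*20 = (2*(-3)*(-7))*20 = 42*20 = 840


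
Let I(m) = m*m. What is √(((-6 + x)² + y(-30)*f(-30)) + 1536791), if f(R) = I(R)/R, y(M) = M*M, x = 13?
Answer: 36*√1165 ≈ 1228.8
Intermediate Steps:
I(m) = m²
y(M) = M²
f(R) = R (f(R) = R²/R = R)
√(((-6 + x)² + y(-30)*f(-30)) + 1536791) = √(((-6 + 13)² + (-30)²*(-30)) + 1536791) = √((7² + 900*(-30)) + 1536791) = √((49 - 27000) + 1536791) = √(-26951 + 1536791) = √1509840 = 36*√1165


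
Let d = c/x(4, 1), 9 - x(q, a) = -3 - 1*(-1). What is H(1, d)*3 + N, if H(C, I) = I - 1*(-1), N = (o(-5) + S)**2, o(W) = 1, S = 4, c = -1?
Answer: 305/11 ≈ 27.727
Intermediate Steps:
x(q, a) = 11 (x(q, a) = 9 - (-3 - 1*(-1)) = 9 - (-3 + 1) = 9 - 1*(-2) = 9 + 2 = 11)
d = -1/11 ≈ -0.090909
N = 25 (N = (1 + 4)**2 = 5**2 = 25)
H(C, I) = 1 + I (H(C, I) = I + 1 = 1 + I)
H(1, d)*3 + N = (1 - 1/11)*3 + 25 = (10/11)*3 + 25 = 30/11 + 25 = 305/11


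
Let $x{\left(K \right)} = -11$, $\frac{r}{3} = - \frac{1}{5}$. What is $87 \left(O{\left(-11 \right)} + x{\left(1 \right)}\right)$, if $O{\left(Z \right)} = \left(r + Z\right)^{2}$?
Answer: $\frac{268743}{25} \approx 10750.0$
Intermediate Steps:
$r = - \frac{3}{5}$ ($r = 3 \left(- \frac{1}{5}\right) = - \frac{3}{5} \approx -0.6$)
$O{\left(Z \right)} = \left(- \frac{3}{5} + Z\right)^{2}$
$87 \left(O{\left(-11 \right)} + x{\left(1 \right)}\right) = 87 \left(\frac{\left(-3 + 5 \left(-11\right)\right)^{2}}{25} - 11\right) = 87 \left(\frac{\left(-3 - 55\right)^{2}}{25} - 11\right) = 87 \left(\frac{\left(-58\right)^{2}}{25} - 11\right) = 87 \left(\frac{1}{25} \cdot 3364 - 11\right) = 87 \left(\frac{3364}{25} - 11\right) = 87 \cdot \frac{3089}{25} = \frac{268743}{25}$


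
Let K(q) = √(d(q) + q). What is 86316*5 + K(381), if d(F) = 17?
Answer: 431580 + √398 ≈ 4.3160e+5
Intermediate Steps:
K(q) = √(17 + q)
86316*5 + K(381) = 86316*5 + √(17 + 381) = 431580 + √398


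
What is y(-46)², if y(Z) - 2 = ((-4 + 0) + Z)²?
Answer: 6260004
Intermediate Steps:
y(Z) = 2 + (-4 + Z)² (y(Z) = 2 + ((-4 + 0) + Z)² = 2 + (-4 + Z)²)
y(-46)² = (2 + (-4 - 46)²)² = (2 + (-50)²)² = (2 + 2500)² = 2502² = 6260004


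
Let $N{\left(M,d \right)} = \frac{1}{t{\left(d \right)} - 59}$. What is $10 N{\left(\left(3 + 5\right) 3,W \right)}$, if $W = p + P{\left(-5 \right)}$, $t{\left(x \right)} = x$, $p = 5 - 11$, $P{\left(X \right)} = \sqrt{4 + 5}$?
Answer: $- \frac{5}{31} \approx -0.16129$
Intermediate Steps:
$P{\left(X \right)} = 3$ ($P{\left(X \right)} = \sqrt{9} = 3$)
$p = -6$
$W = -3$ ($W = -6 + 3 = -3$)
$N{\left(M,d \right)} = \frac{1}{-59 + d}$ ($N{\left(M,d \right)} = \frac{1}{d - 59} = \frac{1}{-59 + d}$)
$10 N{\left(\left(3 + 5\right) 3,W \right)} = \frac{10}{-59 - 3} = \frac{10}{-62} = 10 \left(- \frac{1}{62}\right) = - \frac{5}{31}$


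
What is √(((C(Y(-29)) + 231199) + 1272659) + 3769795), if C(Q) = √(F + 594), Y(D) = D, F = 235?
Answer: √(5273653 + √829) ≈ 2296.4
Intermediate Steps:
C(Q) = √829 (C(Q) = √(235 + 594) = √829)
√(((C(Y(-29)) + 231199) + 1272659) + 3769795) = √(((√829 + 231199) + 1272659) + 3769795) = √(((231199 + √829) + 1272659) + 3769795) = √((1503858 + √829) + 3769795) = √(5273653 + √829)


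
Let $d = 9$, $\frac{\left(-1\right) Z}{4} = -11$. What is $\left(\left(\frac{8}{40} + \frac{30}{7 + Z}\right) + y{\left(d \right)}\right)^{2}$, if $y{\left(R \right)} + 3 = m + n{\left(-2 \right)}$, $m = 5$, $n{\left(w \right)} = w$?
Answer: $\frac{4489}{7225} \approx 0.62132$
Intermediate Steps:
$Z = 44$ ($Z = \left(-4\right) \left(-11\right) = 44$)
$y{\left(R \right)} = 0$ ($y{\left(R \right)} = -3 + \left(5 - 2\right) = -3 + 3 = 0$)
$\left(\left(\frac{8}{40} + \frac{30}{7 + Z}\right) + y{\left(d \right)}\right)^{2} = \left(\left(\frac{8}{40} + \frac{30}{7 + 44}\right) + 0\right)^{2} = \left(\left(8 \cdot \frac{1}{40} + \frac{30}{51}\right) + 0\right)^{2} = \left(\left(\frac{1}{5} + 30 \cdot \frac{1}{51}\right) + 0\right)^{2} = \left(\left(\frac{1}{5} + \frac{10}{17}\right) + 0\right)^{2} = \left(\frac{67}{85} + 0\right)^{2} = \left(\frac{67}{85}\right)^{2} = \frac{4489}{7225}$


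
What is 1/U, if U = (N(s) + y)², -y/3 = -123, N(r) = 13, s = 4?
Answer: 1/145924 ≈ 6.8529e-6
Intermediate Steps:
y = 369 (y = -3*(-123) = 369)
U = 145924 (U = (13 + 369)² = 382² = 145924)
1/U = 1/145924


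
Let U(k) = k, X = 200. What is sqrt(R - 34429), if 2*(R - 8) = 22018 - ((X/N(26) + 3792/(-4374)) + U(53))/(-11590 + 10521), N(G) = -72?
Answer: I*sqrt(19503880436518)/28863 ≈ 153.01*I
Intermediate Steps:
R = 8585577107/779301 (R = 8 + (22018 - ((200/(-72) + 3792/(-4374)) + 53)/(-11590 + 10521))/2 = 8 + (22018 - ((200*(-1/72) + 3792*(-1/4374)) + 53)/(-1069))/2 = 8 + (22018 - ((-25/9 - 632/729) + 53)*(-1)/1069)/2 = 8 + (22018 - (-2657/729 + 53)*(-1)/1069)/2 = 8 + (22018 - 35980*(-1)/(729*1069))/2 = 8 + (22018 - 1*(-35980/779301))/2 = 8 + (22018 + 35980/779301)/2 = 8 + (1/2)*(17158685398/779301) = 8 + 8579342699/779301 = 8585577107/779301 ≈ 11017.)
sqrt(R - 34429) = sqrt(8585577107/779301 - 34429) = sqrt(-18244977022/779301) = I*sqrt(19503880436518)/28863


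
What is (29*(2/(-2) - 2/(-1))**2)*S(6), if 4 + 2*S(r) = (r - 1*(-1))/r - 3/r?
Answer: -145/3 ≈ -48.333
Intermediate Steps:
S(r) = -2 - 3/(2*r) + (1 + r)/(2*r) (S(r) = -2 + ((r - 1*(-1))/r - 3/r)/2 = -2 + ((r + 1)/r - 3/r)/2 = -2 + ((1 + r)/r - 3/r)/2 = -2 + (-3/r + (1 + r)/r)/2 = -2 + (-3/(2*r) + (1 + r)/(2*r)) = -2 - 3/(2*r) + (1 + r)/(2*r))
(29*(2/(-2) - 2/(-1))**2)*S(6) = (29*(2/(-2) - 2/(-1))**2)*(-3/2 - 1/6) = (29*(2*(-1/2) - 2*(-1))**2)*(-3/2 - 1*1/6) = (29*(-1 + 2)**2)*(-3/2 - 1/6) = (29*1**2)*(-5/3) = (29*1)*(-5/3) = 29*(-5/3) = -145/3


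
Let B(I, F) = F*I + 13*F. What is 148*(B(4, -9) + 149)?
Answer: -592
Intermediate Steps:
B(I, F) = 13*F + F*I
148*(B(4, -9) + 149) = 148*(-9*(13 + 4) + 149) = 148*(-9*17 + 149) = 148*(-153 + 149) = 148*(-4) = -592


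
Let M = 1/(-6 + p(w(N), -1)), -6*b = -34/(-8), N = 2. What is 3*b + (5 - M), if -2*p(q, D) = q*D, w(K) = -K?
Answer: 169/56 ≈ 3.0179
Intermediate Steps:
b = -17/24 (b = -(-17)/(3*(-8)) = -(-17)*(-1)/(3*8) = -⅙*17/4 = -17/24 ≈ -0.70833)
p(q, D) = -D*q/2 (p(q, D) = -q*D/2 = -D*q/2)
M = -⅐ (M = 1/(-6 - ½*(-1)*(-1*2)) = 1/(-6 - ½*(-1)*(-2)) = 1/(-6 - 1) = 1/(-7) = -⅐ ≈ -0.14286)
3*b + (5 - M) = 3*(-17/24) + (5 - 1*(-⅐)) = -17/8 + (5 + ⅐) = -17/8 + 36/7 = 169/56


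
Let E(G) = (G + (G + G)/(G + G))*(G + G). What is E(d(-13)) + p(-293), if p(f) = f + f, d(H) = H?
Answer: -274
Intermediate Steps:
E(G) = 2*G*(1 + G) (E(G) = (G + (2*G)/((2*G)))*(2*G) = (G + (2*G)*(1/(2*G)))*(2*G) = (G + 1)*(2*G) = (1 + G)*(2*G) = 2*G*(1 + G))
p(f) = 2*f
E(d(-13)) + p(-293) = 2*(-13)*(1 - 13) + 2*(-293) = 2*(-13)*(-12) - 586 = 312 - 586 = -274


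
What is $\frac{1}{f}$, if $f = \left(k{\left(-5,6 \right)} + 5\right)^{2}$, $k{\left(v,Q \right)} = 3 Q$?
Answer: $\frac{1}{529} \approx 0.0018904$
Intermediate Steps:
$f = 529$ ($f = \left(3 \cdot 6 + 5\right)^{2} = \left(18 + 5\right)^{2} = 23^{2} = 529$)
$\frac{1}{f} = \frac{1}{529}$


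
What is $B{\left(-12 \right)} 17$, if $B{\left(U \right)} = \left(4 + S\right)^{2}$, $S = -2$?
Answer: $68$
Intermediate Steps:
$B{\left(U \right)} = 4$ ($B{\left(U \right)} = \left(4 - 2\right)^{2} = 2^{2} = 4$)
$B{\left(-12 \right)} 17 = 4 \cdot 17 = 68$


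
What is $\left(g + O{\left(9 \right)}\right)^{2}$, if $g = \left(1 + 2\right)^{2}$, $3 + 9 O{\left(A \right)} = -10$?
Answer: $\frac{4624}{81} \approx 57.086$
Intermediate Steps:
$O{\left(A \right)} = - \frac{13}{9}$ ($O{\left(A \right)} = - \frac{1}{3} + \frac{1}{9} \left(-10\right) = - \frac{1}{3} - \frac{10}{9} = - \frac{13}{9}$)
$g = 9$ ($g = 3^{2} = 9$)
$\left(g + O{\left(9 \right)}\right)^{2} = \left(9 - \frac{13}{9}\right)^{2} = \left(\frac{68}{9}\right)^{2} = \frac{4624}{81}$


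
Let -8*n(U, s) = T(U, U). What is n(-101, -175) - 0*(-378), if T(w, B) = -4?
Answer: 1/2 ≈ 0.50000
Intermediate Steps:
n(U, s) = 1/2 (n(U, s) = -1/8*(-4) = 1/2)
n(-101, -175) - 0*(-378) = 1/2 - 0*(-378) = 1/2 - 1*0 = 1/2 + 0 = 1/2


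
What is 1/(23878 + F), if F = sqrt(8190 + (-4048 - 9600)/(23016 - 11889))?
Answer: 132845253/3172033392893 - sqrt(1013853095214)/6344066785786 ≈ 4.1721e-5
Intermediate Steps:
F = sqrt(1013853095214)/11127 (F = sqrt(8190 - 13648/11127) = sqrt(91116482/11127) = sqrt(1013853095214)/11127 ≈ 90.492)
1/(23878 + F) = 1/(23878 + sqrt(1013853095214)/11127)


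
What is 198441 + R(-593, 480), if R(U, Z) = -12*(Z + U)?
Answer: 199797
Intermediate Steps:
R(U, Z) = -12*U - 12*Z (R(U, Z) = -12*(U + Z) = -12*U - 12*Z)
198441 + R(-593, 480) = 198441 + (-12*(-593) - 12*480) = 198441 + (7116 - 5760) = 198441 + 1356 = 199797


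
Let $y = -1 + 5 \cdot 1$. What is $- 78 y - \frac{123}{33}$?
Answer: $- \frac{3473}{11} \approx -315.73$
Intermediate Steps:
$y = 4$ ($y = -1 + 5 = 4$)
$- 78 y - \frac{123}{33} = \left(-78\right) 4 - \frac{123}{33} = -312 - \frac{41}{11} = - \frac{3473}{11}$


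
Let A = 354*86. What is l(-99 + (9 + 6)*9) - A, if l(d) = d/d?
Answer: -30443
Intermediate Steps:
A = 30444
l(d) = 1
l(-99 + (9 + 6)*9) - A = 1 - 1*30444 = 1 - 30444 = -30443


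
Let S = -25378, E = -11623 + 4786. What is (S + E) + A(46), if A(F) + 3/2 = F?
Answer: -64341/2 ≈ -32171.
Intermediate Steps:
E = -6837
A(F) = -3/2 + F
(S + E) + A(46) = (-25378 - 6837) + (-3/2 + 46) = -32215 + 89/2 = -64341/2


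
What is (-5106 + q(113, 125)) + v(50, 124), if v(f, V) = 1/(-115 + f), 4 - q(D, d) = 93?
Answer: -337676/65 ≈ -5195.0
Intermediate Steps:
q(D, d) = -89 (q(D, d) = 4 - 1*93 = 4 - 93 = -89)
(-5106 + q(113, 125)) + v(50, 124) = (-5106 - 89) + 1/(-115 + 50) = -5195 + 1/(-65) = -5195 - 1/65 = -337676/65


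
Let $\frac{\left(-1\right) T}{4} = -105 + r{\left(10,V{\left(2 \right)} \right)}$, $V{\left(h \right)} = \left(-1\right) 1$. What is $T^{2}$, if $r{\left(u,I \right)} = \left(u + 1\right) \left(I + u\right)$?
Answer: $576$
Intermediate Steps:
$V{\left(h \right)} = -1$
$r{\left(u,I \right)} = \left(1 + u\right) \left(I + u\right)$
$T = 24$ ($T = - 4 \left(-105 + \left(-1 + 10 + 10^{2} - 10\right)\right) = - 4 \left(-105 + \left(-1 + 10 + 100 - 10\right)\right) = - 4 \left(-105 + 99\right) = \left(-4\right) \left(-6\right) = 24$)
$T^{2} = 24^{2} = 576$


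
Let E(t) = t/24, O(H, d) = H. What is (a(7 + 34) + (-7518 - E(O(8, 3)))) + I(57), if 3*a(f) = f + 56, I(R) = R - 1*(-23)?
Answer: -7406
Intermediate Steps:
E(t) = t/24 (E(t) = t*(1/24) = t/24)
I(R) = 23 + R (I(R) = R + 23 = 23 + R)
a(f) = 56/3 + f/3 (a(f) = (f + 56)/3 = (56 + f)/3 = 56/3 + f/3)
(a(7 + 34) + (-7518 - E(O(8, 3)))) + I(57) = ((56/3 + (7 + 34)/3) + (-7518 - 8/24)) + (23 + 57) = ((56/3 + (⅓)*41) + (-7518 - 1*⅓)) + 80 = ((56/3 + 41/3) + (-7518 - ⅓)) + 80 = (97/3 - 22555/3) + 80 = -7486 + 80 = -7406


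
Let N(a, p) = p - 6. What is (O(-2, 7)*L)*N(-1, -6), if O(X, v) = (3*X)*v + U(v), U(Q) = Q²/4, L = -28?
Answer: -9996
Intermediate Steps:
U(Q) = Q²/4 (U(Q) = Q²*(¼) = Q²/4)
O(X, v) = v²/4 + 3*X*v (O(X, v) = (3*X)*v + v²/4 = 3*X*v + v²/4 = v²/4 + 3*X*v)
N(a, p) = -6 + p
(O(-2, 7)*L)*N(-1, -6) = (((¼)*7*(7 + 12*(-2)))*(-28))*(-6 - 6) = (((¼)*7*(7 - 24))*(-28))*(-12) = (((¼)*7*(-17))*(-28))*(-12) = -119/4*(-28)*(-12) = 833*(-12) = -9996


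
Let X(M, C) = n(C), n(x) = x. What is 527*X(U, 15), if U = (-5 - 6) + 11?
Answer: 7905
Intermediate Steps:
U = 0 (U = -11 + 11 = 0)
X(M, C) = C
527*X(U, 15) = 527*15 = 7905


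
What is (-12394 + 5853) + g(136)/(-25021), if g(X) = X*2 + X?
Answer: -163662769/25021 ≈ -6541.0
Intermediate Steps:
g(X) = 3*X (g(X) = 2*X + X = 3*X)
(-12394 + 5853) + g(136)/(-25021) = (-12394 + 5853) + (3*136)/(-25021) = -6541 + 408*(-1/25021) = -6541 - 408/25021 = -163662769/25021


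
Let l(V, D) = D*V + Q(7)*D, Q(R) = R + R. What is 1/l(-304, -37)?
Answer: 1/10730 ≈ 9.3197e-5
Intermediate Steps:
Q(R) = 2*R
l(V, D) = 14*D + D*V (l(V, D) = D*V + (2*7)*D = D*V + 14*D = 14*D + D*V)
1/l(-304, -37) = 1/(-37*(14 - 304)) = 1/(-37*(-290)) = 1/10730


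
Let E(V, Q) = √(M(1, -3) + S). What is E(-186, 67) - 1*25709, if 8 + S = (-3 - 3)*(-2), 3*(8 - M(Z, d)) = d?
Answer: -25709 + √13 ≈ -25705.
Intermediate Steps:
M(Z, d) = 8 - d/3
S = 4 (S = -8 + (-3 - 3)*(-2) = -8 - 6*(-2) = -8 + 12 = 4)
E(V, Q) = √13 (E(V, Q) = √((8 - ⅓*(-3)) + 4) = √((8 + 1) + 4) = √(9 + 4) = √13)
E(-186, 67) - 1*25709 = √13 - 1*25709 = √13 - 25709 = -25709 + √13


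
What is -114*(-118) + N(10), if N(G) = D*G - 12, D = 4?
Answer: 13480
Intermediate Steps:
N(G) = -12 + 4*G (N(G) = 4*G - 12 = -12 + 4*G)
-114*(-118) + N(10) = -114*(-118) + (-12 + 4*10) = 13452 + (-12 + 40) = 13452 + 28 = 13480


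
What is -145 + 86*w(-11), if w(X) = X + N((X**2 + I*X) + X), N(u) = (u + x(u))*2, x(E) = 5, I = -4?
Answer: 26257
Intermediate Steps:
N(u) = 10 + 2*u (N(u) = (u + 5)*2 = (5 + u)*2 = 10 + 2*u)
w(X) = 10 - 5*X + 2*X**2 (w(X) = X + (10 + 2*((X**2 - 4*X) + X)) = X + (10 + 2*(X**2 - 3*X)) = X + (10 + (-6*X + 2*X**2)) = X + (10 - 6*X + 2*X**2) = 10 - 5*X + 2*X**2)
-145 + 86*w(-11) = -145 + 86*(10 - 11 + 2*(-11)*(-3 - 11)) = -145 + 86*(10 - 11 + 2*(-11)*(-14)) = -145 + 86*(10 - 11 + 308) = -145 + 86*307 = -145 + 26402 = 26257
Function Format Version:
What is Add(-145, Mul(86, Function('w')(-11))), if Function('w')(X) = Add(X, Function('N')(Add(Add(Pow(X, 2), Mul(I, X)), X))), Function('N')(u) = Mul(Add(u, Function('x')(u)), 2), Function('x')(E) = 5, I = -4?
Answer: 26257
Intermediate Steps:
Function('N')(u) = Add(10, Mul(2, u)) (Function('N')(u) = Mul(Add(u, 5), 2) = Mul(Add(5, u), 2) = Add(10, Mul(2, u)))
Function('w')(X) = Add(10, Mul(-5, X), Mul(2, Pow(X, 2))) (Function('w')(X) = Add(X, Add(10, Mul(2, Add(Add(Pow(X, 2), Mul(-4, X)), X)))) = Add(X, Add(10, Mul(2, Add(Pow(X, 2), Mul(-3, X))))) = Add(X, Add(10, Add(Mul(-6, X), Mul(2, Pow(X, 2))))) = Add(X, Add(10, Mul(-6, X), Mul(2, Pow(X, 2)))) = Add(10, Mul(-5, X), Mul(2, Pow(X, 2))))
Add(-145, Mul(86, Function('w')(-11))) = Add(-145, Mul(86, Add(10, -11, Mul(2, -11, Add(-3, -11))))) = Add(-145, Mul(86, Add(10, -11, Mul(2, -11, -14)))) = Add(-145, Mul(86, Add(10, -11, 308))) = Add(-145, Mul(86, 307)) = Add(-145, 26402) = 26257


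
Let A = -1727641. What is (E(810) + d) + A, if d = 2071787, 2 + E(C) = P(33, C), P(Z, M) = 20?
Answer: 344164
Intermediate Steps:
E(C) = 18 (E(C) = -2 + 20 = 18)
(E(810) + d) + A = (18 + 2071787) - 1727641 = 2071805 - 1727641 = 344164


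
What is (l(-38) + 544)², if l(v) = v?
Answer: 256036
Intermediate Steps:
(l(-38) + 544)² = (-38 + 544)² = 506² = 256036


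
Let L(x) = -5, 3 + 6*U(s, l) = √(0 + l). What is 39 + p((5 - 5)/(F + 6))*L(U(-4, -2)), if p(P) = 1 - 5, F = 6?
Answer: 59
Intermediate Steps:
U(s, l) = -½ + √l/6 (U(s, l) = -½ + √(0 + l)/6 = -½ + √l/6)
p(P) = -4
39 + p((5 - 5)/(F + 6))*L(U(-4, -2)) = 39 - 4*(-5) = 39 + 20 = 59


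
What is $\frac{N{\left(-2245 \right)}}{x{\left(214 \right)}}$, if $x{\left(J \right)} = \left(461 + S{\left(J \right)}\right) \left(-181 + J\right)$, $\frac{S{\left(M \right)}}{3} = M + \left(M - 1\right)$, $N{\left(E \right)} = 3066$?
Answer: $\frac{511}{9581} \approx 0.053335$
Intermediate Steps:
$S{\left(M \right)} = -3 + 6 M$ ($S{\left(M \right)} = 3 \left(M + \left(M - 1\right)\right) = 3 \left(M + \left(-1 + M\right)\right) = 3 \left(-1 + 2 M\right) = -3 + 6 M$)
$x{\left(J \right)} = \left(-181 + J\right) \left(458 + 6 J\right)$ ($x{\left(J \right)} = \left(461 + \left(-3 + 6 J\right)\right) \left(-181 + J\right) = \left(458 + 6 J\right) \left(-181 + J\right) = \left(-181 + J\right) \left(458 + 6 J\right)$)
$\frac{N{\left(-2245 \right)}}{x{\left(214 \right)}} = \frac{3066}{-82898 - 134392 + 6 \cdot 214^{2}} = \frac{3066}{-82898 - 134392 + 6 \cdot 45796} = \frac{3066}{-82898 - 134392 + 274776} = \frac{3066}{57486} = 3066 \cdot \frac{1}{57486} = \frac{511}{9581}$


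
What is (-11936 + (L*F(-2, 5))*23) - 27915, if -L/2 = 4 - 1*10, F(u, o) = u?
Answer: -40403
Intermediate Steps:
L = 12 (L = -2*(4 - 1*10) = -2*(4 - 10) = -2*(-6) = 12)
(-11936 + (L*F(-2, 5))*23) - 27915 = (-11936 + (12*(-2))*23) - 27915 = (-11936 - 24*23) - 27915 = (-11936 - 552) - 27915 = -12488 - 27915 = -40403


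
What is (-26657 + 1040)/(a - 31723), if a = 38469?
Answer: -25617/6746 ≈ -3.7974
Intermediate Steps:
(-26657 + 1040)/(a - 31723) = (-26657 + 1040)/(38469 - 31723) = -25617/6746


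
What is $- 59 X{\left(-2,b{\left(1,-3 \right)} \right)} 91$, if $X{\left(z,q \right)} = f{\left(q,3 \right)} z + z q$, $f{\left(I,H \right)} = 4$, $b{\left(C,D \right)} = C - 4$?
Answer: $10738$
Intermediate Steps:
$b{\left(C,D \right)} = -4 + C$
$X{\left(z,q \right)} = 4 z + q z$ ($X{\left(z,q \right)} = 4 z + z q = 4 z + q z$)
$- 59 X{\left(-2,b{\left(1,-3 \right)} \right)} 91 = - 59 \left(- 2 \left(4 + \left(-4 + 1\right)\right)\right) 91 = - 59 \left(- 2 \left(4 - 3\right)\right) 91 = - 59 \left(\left(-2\right) 1\right) 91 = \left(-59\right) \left(-2\right) 91 = 118 \cdot 91 = 10738$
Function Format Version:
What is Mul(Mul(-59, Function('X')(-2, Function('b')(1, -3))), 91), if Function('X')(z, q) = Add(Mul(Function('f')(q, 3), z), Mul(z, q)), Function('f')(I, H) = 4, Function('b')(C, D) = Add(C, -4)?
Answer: 10738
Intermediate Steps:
Function('b')(C, D) = Add(-4, C)
Function('X')(z, q) = Add(Mul(4, z), Mul(q, z)) (Function('X')(z, q) = Add(Mul(4, z), Mul(z, q)) = Add(Mul(4, z), Mul(q, z)))
Mul(Mul(-59, Function('X')(-2, Function('b')(1, -3))), 91) = Mul(Mul(-59, Mul(-2, Add(4, Add(-4, 1)))), 91) = Mul(Mul(-59, Mul(-2, Add(4, -3))), 91) = Mul(Mul(-59, Mul(-2, 1)), 91) = Mul(Mul(-59, -2), 91) = Mul(118, 91) = 10738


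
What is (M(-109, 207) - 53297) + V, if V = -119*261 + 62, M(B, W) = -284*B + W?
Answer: -53131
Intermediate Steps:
M(B, W) = W - 284*B
V = -30997 (V = -31059 + 62 = -30997)
(M(-109, 207) - 53297) + V = ((207 - 284*(-109)) - 53297) - 30997 = ((207 + 30956) - 53297) - 30997 = (31163 - 53297) - 30997 = -22134 - 30997 = -53131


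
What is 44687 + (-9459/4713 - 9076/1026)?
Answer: 36005534414/805923 ≈ 44676.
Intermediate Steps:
44687 + (-9459/4713 - 9076/1026) = 44687 + (-9459*1/4713 - 9076*1/1026) = 44687 + (-3153/1571 - 4538/513) = 44687 - 8746687/805923 = 36005534414/805923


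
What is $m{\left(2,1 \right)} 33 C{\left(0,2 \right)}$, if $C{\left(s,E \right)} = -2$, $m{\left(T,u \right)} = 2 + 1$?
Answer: $-198$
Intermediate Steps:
$m{\left(T,u \right)} = 3$
$m{\left(2,1 \right)} 33 C{\left(0,2 \right)} = 3 \cdot 33 \left(-2\right) = 99 \left(-2\right) = -198$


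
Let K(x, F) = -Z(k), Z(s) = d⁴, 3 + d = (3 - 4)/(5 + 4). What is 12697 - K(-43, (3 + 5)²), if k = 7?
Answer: 83919673/6561 ≈ 12791.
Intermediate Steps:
d = -28/9 (d = -3 + (3 - 4)/(5 + 4) = -3 - 1/9 = -3 - 1*⅑ = -3 - ⅑ = -28/9 ≈ -3.1111)
Z(s) = 614656/6561 (Z(s) = (-28/9)⁴ = 614656/6561)
K(x, F) = -614656/6561 (K(x, F) = -1*614656/6561 = -614656/6561)
12697 - K(-43, (3 + 5)²) = 12697 - 1*(-614656/6561) = 12697 + 614656/6561 = 83919673/6561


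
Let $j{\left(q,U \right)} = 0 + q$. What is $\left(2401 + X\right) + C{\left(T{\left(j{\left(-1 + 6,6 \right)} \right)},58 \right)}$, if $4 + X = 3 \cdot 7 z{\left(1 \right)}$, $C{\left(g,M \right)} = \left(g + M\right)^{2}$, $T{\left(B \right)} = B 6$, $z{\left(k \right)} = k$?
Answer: $10162$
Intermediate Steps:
$j{\left(q,U \right)} = q$
$T{\left(B \right)} = 6 B$
$C{\left(g,M \right)} = \left(M + g\right)^{2}$
$X = 17$ ($X = -4 + 3 \cdot 7 \cdot 1 = -4 + 21 \cdot 1 = -4 + 21 = 17$)
$\left(2401 + X\right) + C{\left(T{\left(j{\left(-1 + 6,6 \right)} \right)},58 \right)} = \left(2401 + 17\right) + \left(58 + 6 \left(-1 + 6\right)\right)^{2} = 2418 + \left(58 + 6 \cdot 5\right)^{2} = 2418 + \left(58 + 30\right)^{2} = 2418 + 88^{2} = 2418 + 7744 = 10162$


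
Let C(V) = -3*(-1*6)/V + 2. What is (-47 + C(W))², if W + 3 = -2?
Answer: 59049/25 ≈ 2362.0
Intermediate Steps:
W = -5 (W = -3 - 2 = -5)
C(V) = 2 + 18/V (C(V) = -(-18)/V + 2 = 18/V + 2 = 2 + 18/V)
(-47 + C(W))² = (-47 + (2 + 18/(-5)))² = (-47 + (2 + 18*(-⅕)))² = (-47 + (2 - 18/5))² = (-47 - 8/5)² = (-243/5)² = 59049/25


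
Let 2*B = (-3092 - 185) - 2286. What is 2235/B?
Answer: -4470/5563 ≈ -0.80352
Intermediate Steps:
B = -5563/2 (B = ((-3092 - 185) - 2286)/2 = (-3277 - 2286)/2 = (½)*(-5563) = -5563/2 ≈ -2781.5)
2235/B = 2235/(-5563/2) = 2235*(-2/5563) = -4470/5563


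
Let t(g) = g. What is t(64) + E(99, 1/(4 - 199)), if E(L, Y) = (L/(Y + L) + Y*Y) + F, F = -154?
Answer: -65329022071/734034600 ≈ -89.000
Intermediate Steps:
E(L, Y) = -154 + Y² + L/(L + Y) (E(L, Y) = (L/(Y + L) + Y*Y) - 154 = (L/(L + Y) + Y²) - 154 = (Y² + L/(L + Y)) - 154 = -154 + Y² + L/(L + Y))
t(64) + E(99, 1/(4 - 199)) = 64 + ((1/(4 - 199))³ - 154/(4 - 199) - 153*99 + 99*(1/(4 - 199))²)/(99 + 1/(4 - 199)) = 64 + ((1/(-195))³ - 154/(-195) - 15147 + 99*(1/(-195))²)/(99 + 1/(-195)) = 64 + ((-1/195)³ - 154*(-1/195) - 15147 + 99*(-1/195)²)/(99 - 1/195) = 64 + (-1/7414875 + 154/195 - 15147 + 99*(1/38025))/(19304/195) = 64 + 195*(-1/7414875 + 154/195 - 15147 + 11/4225)/19304 = 64 + (195/19304)*(-112307236471/7414875) = 64 - 112307236471/734034600 = -65329022071/734034600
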